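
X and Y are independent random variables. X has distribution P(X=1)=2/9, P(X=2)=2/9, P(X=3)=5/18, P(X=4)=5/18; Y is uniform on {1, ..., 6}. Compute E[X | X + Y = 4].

P(X + Y = 4) = 13/108.
Summing X·P(x,y) over outcomes with X + Y = 4 gives 1/4.
E[X | X + Y = 4] = (1/4) / (13/108) = 27/13.

27/13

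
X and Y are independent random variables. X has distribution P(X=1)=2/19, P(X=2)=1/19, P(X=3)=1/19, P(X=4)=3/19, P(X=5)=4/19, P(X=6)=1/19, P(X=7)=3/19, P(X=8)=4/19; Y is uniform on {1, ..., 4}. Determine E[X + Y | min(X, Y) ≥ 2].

P(min(X, Y) ≥ 2) = 51/76.
Summing (X+Y)·P(x,y) over outcomes with min(X, Y) ≥ 2 gives 441/76.
E[X + Y | min(X, Y) ≥ 2] = (441/76) / (51/76) = 147/17.

147/17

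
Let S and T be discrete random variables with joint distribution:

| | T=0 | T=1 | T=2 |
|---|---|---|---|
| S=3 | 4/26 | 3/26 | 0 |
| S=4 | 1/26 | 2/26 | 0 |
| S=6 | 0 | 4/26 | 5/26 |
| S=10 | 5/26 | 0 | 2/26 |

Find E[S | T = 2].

P(T = 2) = 7/26.
Σ S·P over the event = 6·(5/26) + 10·(2/26) = 25/13.
E[S | T = 2] = (25/13) / (7/26) = 50/7.

50/7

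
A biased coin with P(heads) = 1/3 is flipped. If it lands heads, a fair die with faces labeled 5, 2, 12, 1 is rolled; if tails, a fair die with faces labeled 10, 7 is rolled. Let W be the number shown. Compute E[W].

22/3

E[W | heads] = (5+2+12+1)/4 = 5.
E[W | tails] = (10+7)/2 = 17/2.
By the law of total expectation,
E[W] = (1/3)·(5) + (2/3)·(17/2) = 22/3.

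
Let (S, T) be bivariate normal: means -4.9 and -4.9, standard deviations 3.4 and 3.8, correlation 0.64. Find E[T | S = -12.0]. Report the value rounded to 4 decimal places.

For a bivariate normal, E[T | S=x] = μ_T + ρ·(σ_T/σ_S)·(x − μ_S).
E[T | S=-12.0] = -4.9 + (0.64)·(3.8/3.4)·(-12.0 − (-4.9)) = -4.9 + (0.71529)·(-7.1) = -9.9786.

-9.9786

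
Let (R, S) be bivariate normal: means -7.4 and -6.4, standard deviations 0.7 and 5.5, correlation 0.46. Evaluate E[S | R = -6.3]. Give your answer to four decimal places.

For a bivariate normal, E[S | R=x] = μ_S + ρ·(σ_S/σ_R)·(x − μ_R).
E[S | R=-6.3] = -6.4 + (0.46)·(5.5/0.7)·(-6.3 − (-7.4)) = -6.4 + (3.6143)·(1.1) = -2.4243.

-2.4243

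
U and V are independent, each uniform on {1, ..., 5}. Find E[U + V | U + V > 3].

71/11

P(U + V > 3) = 22/25.
Summing (U+V)·P(x,y) over outcomes with U + V > 3 gives 142/25.
E[U + V | U + V > 3] = (142/25) / (22/25) = 71/11.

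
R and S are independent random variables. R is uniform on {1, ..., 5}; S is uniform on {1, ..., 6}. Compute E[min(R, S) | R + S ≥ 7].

16/5

P(R + S ≥ 7) = 1/2.
Summing min(R,S)·P(x,y) over outcomes with R + S ≥ 7 gives 8/5.
E[min(R, S) | R + S ≥ 7] = (8/5) / (1/2) = 16/5.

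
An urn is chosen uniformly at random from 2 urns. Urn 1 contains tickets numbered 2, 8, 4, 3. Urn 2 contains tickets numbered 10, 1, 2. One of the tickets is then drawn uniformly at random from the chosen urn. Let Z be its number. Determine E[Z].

103/24

E[Z | urn 1] = (2+8+4+3)/4 = 17/4.
E[Z | urn 2] = (10+1+2)/3 = 13/3.
By the law of total expectation,
E[Z] = (1/2)·(17/4) + (1/2)·(13/3) = 103/24.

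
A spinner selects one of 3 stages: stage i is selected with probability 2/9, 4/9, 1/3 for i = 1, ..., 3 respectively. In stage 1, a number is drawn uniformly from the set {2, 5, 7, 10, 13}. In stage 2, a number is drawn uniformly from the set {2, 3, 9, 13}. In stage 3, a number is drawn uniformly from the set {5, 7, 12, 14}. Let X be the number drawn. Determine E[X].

E[X | stage 1] = (2+5+7+10+13)/5 = 37/5.
E[X | stage 2] = (2+3+9+13)/4 = 27/4.
E[X | stage 3] = (5+7+12+14)/4 = 19/2.
E[X] = (2/9)·(37/5) + (4/9)·(27/4) + (1/3)·(19/2) = 703/90.

703/90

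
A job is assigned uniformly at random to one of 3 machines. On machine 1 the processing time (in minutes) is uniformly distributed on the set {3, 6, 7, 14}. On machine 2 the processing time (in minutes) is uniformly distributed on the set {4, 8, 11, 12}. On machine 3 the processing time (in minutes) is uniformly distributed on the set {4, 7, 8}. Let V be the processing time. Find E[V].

E[V | machine 1] = (3+6+7+14)/4 = 15/2.
E[V | machine 2] = (4+8+11+12)/4 = 35/4.
E[V | machine 3] = (4+7+8)/3 = 19/3.
By the law of total expectation,
E[V] = (1/3)·(15/2) + (1/3)·(35/4) + (1/3)·(19/3) = 271/36.

271/36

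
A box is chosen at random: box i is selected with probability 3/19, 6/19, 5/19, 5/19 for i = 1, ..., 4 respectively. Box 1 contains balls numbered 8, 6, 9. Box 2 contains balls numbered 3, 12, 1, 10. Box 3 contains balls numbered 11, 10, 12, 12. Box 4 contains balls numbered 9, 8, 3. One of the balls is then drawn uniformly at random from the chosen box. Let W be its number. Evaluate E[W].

1819/228

E[W | box 1] = (8+6+9)/3 = 23/3.
E[W | box 2] = (3+12+1+10)/4 = 13/2.
E[W | box 3] = (11+10+12+12)/4 = 45/4.
E[W | box 4] = (9+8+3)/3 = 20/3.
By the law of total expectation,
E[W] = (3/19)·(23/3) + (6/19)·(13/2) + (5/19)·(45/4) + (5/19)·(20/3) = 1819/228.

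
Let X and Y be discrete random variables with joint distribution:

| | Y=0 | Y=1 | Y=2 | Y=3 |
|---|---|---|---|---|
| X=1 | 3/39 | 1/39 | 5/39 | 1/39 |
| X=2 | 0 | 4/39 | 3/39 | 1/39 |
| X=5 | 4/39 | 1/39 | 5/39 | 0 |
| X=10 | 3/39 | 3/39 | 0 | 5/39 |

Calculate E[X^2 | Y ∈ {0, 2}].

P(Y ∈ {0, 2}) = 23/39.
Summing X^2·P(X=x,Y=y) over the conditioning event gives 545/39.
E[X^2 | Y ∈ {0, 2}] = (545/39) / (23/39) = 545/23.

545/23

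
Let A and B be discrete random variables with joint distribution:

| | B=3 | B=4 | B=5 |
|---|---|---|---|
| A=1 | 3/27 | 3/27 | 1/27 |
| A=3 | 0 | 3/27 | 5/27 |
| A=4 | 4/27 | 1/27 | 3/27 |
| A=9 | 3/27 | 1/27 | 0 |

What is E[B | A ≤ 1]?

P(A ≤ 1) = 7/27.
Summing B·P(A=x,B=y) over the conditioning event gives 26/27.
E[B | A ≤ 1] = (26/27) / (7/27) = 26/7.

26/7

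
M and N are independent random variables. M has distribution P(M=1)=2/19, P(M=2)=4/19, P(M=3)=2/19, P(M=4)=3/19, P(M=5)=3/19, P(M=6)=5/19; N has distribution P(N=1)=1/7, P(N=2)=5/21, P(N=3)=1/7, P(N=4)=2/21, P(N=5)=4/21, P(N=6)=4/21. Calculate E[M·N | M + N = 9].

P(M + N = 9) = 41/399.
Summing MN·P(x,y) over outcomes with M + N = 9 gives 258/133.
E[M·N | M + N = 9] = (258/133) / (41/399) = 774/41.

774/41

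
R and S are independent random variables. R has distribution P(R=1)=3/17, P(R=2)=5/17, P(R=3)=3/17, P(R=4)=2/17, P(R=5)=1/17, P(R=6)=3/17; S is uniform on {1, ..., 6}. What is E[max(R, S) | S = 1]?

P(S = 1) = 1/6.
Summing max(R,S)·P(x,y) over outcomes with S = 1 gives 53/102.
E[max(R, S) | S = 1] = (53/102) / (1/6) = 53/17.

53/17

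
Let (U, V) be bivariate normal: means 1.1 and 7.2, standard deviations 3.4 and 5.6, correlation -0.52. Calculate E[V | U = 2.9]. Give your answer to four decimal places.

For a bivariate normal, E[V | U=x] = μ_V + ρ·(σ_V/σ_U)·(x − μ_U).
E[V | U=2.9] = 7.2 + (-0.52)·(5.6/3.4)·(2.9 − (1.1)) = 7.2 + (-0.85647)·(1.8) = 5.6584.

5.6584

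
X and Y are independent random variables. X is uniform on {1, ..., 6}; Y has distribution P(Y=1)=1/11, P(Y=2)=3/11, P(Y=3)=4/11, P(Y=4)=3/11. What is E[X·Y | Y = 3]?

P(Y = 3) = 4/11.
Summing XY·P(x,y) over outcomes with Y = 3 gives 42/11.
E[X·Y | Y = 3] = (42/11) / (4/11) = 21/2.

21/2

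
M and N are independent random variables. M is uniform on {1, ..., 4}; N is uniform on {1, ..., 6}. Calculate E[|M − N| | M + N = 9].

Outcomes with M + N = 9: (3,6), (4,5), each with probability 1/24.
E[|M − N| | M + N = 9] = (3 + 1) / 2 = 2.

2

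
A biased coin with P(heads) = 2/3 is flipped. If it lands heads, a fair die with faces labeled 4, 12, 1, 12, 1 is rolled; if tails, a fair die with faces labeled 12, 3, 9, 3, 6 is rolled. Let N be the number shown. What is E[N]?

31/5

E[N | heads] = (4+12+1+12+1)/5 = 6.
E[N | tails] = (12+3+9+3+6)/5 = 33/5.
E[N] = (2/3)·(6) + (1/3)·(33/5) = 31/5.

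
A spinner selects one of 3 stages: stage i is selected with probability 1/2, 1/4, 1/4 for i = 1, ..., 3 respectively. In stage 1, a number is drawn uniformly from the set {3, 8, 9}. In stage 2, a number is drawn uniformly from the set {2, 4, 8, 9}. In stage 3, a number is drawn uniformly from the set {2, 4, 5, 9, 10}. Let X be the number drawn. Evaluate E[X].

301/48

E[X | stage 1] = (3+8+9)/3 = 20/3.
E[X | stage 2] = (2+4+8+9)/4 = 23/4.
E[X | stage 3] = (2+4+5+9+10)/5 = 6.
By the law of total expectation,
E[X] = (1/2)·(20/3) + (1/4)·(23/4) + (1/4)·(6) = 301/48.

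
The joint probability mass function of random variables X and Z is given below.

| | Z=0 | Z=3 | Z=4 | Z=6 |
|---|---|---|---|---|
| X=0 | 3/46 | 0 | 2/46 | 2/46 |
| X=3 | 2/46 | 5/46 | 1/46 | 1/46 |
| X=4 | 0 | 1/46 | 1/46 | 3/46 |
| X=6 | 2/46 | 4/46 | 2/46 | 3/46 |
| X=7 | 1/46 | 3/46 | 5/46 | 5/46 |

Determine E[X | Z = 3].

P(Z = 3) = 13/46.
Σ X·P over the event = 3·(5/46) + 4·(1/46) + 6·(4/46) + 7·(3/46) = 32/23.
E[X | Z = 3] = (32/23) / (13/46) = 64/13.

64/13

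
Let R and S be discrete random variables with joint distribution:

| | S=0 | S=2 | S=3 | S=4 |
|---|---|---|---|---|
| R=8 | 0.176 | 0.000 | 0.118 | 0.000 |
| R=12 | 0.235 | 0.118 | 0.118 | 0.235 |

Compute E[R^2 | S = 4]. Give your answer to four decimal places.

144.0000

P(S = 4) = 0.235.
Σ R^2·P over the event = 144·(0.235) = 33.840.
E[R^2 | S = 4] = (33.840) / (0.235) = 144.0000.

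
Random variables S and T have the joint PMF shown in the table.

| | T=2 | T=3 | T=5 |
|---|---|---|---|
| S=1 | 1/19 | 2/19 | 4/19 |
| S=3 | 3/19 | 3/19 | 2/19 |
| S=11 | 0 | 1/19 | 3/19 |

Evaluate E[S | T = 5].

43/9

P(T = 5) = 9/19.
Σ S·P over the event = 1·(4/19) + 3·(2/19) + 11·(3/19) = 43/19.
E[S | T = 5] = (43/19) / (9/19) = 43/9.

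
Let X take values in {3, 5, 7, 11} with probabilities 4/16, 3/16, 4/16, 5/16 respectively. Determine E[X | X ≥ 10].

11

P(X ≥ 10) = 5/16.
Σ over the event: 11·5/16 = 55/16.
E[X | X ≥ 10] = (55/16) / (5/16) = 11.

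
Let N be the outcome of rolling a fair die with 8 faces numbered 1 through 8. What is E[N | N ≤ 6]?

7/2

Given N ≤ 6, N is equally likely to be any of {1, 2, 3, 4, 5, 6}.
E[N | N ≤ 6] = (1 + 2 + 3 + 4 + 5 + 6) / 6 = 7/2.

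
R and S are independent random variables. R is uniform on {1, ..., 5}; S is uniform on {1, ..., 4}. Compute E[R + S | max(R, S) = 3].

24/5

P(max(R, S) = 3) = 1/4.
Summing (R+S)·P(x,y) over outcomes with max(R, S) = 3 gives 6/5.
E[R + S | max(R, S) = 3] = (6/5) / (1/4) = 24/5.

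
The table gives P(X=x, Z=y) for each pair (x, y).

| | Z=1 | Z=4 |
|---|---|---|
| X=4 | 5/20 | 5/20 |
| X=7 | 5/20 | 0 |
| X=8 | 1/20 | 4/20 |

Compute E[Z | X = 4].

P(X = 4) = 1/2.
Summing Z·P(X=x,Z=y) over the conditioning event gives 5/4.
E[Z | X = 4] = (5/4) / (1/2) = 5/2.

5/2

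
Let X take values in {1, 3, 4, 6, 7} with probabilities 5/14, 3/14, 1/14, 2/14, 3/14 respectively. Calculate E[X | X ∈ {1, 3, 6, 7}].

47/13

P(X ∈ {1, 3, 6, 7}) = 13/14.
Σ over the event: 1·5/14 + 3·3/14 + 6·1/7 + 7·3/14 = 47/14.
E[X | X ∈ {1, 3, 6, 7}] = (47/14) / (13/14) = 47/13.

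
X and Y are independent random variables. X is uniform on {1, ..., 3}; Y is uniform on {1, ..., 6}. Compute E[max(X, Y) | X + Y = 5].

10/3

Outcomes with X + Y = 5: (1,4), (2,3), (3,2), each with probability 1/18.
E[max(X, Y) | X + Y = 5] = (4 + 3 + 3) / 3 = 10/3.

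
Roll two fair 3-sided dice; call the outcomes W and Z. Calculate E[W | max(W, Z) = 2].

Outcomes with max(W, Z) = 2: (1,2), (2,1), (2,2), each with probability 1/9.
E[W | max(W, Z) = 2] = (1 + 2 + 2) / 3 = 5/3.

5/3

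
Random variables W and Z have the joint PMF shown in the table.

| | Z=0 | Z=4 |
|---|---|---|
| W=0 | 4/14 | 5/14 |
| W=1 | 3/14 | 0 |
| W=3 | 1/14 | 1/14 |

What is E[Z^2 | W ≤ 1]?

20/3

P(W ≤ 1) = 6/7.
Σ Z^2·P over the event = 0·(4/14) + 16·(5/14) + 0·(3/14) = 40/7.
E[Z^2 | W ≤ 1] = (40/7) / (6/7) = 20/3.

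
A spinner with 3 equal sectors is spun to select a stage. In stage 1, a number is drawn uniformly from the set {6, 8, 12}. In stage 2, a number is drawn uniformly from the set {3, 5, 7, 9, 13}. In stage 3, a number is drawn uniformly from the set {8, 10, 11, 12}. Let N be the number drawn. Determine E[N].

E[N | stage 1] = (6+8+12)/3 = 26/3.
E[N | stage 2] = (3+5+7+9+13)/5 = 37/5.
E[N | stage 3] = (8+10+11+12)/4 = 41/4.
E[N] = (1/3)·(26/3) + (1/3)·(37/5) + (1/3)·(41/4) = 1579/180.

1579/180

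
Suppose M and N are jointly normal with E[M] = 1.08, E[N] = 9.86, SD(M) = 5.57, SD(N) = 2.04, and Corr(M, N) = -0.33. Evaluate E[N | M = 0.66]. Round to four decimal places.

E[N | M=x] = μ_N + ρ(σ_N/σ_M)(x − μ_M) for jointly normal variables.
E[N | M=0.66] = 9.86 + (-0.33)·(2.04/5.57)·(0.66 − (1.08)) = 9.86 + (-0.12086)·(-0.42) = 9.9108.

9.9108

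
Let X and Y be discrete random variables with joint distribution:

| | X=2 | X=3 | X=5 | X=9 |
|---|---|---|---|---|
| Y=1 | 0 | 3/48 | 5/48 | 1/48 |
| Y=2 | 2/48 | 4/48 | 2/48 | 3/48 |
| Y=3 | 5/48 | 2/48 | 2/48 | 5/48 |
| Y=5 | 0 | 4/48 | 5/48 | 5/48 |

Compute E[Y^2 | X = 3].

P(X = 3) = 13/48.
Σ Y^2·P over the event = 1·(3/48) + 4·(4/48) + 9·(2/48) + 25·(4/48) = 137/48.
E[Y^2 | X = 3] = (137/48) / (13/48) = 137/13.

137/13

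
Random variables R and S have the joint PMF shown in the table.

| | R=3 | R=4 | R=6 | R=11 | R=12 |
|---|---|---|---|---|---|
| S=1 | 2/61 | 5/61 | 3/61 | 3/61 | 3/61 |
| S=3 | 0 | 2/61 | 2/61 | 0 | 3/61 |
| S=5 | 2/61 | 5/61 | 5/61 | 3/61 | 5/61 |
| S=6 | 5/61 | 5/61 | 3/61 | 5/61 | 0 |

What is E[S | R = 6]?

4

P(R = 6) = 13/61.
Σ S·P over the event = 1·(3/61) + 3·(2/61) + 5·(5/61) + 6·(3/61) = 52/61.
E[S | R = 6] = (52/61) / (13/61) = 4.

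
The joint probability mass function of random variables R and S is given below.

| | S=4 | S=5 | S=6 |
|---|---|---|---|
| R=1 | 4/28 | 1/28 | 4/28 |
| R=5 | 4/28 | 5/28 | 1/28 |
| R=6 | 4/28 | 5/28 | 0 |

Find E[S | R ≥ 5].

P(R ≥ 5) = 19/28.
Σ S·P over the event = 4·(4/28) + 5·(5/28) + 6·(1/28) + 4·(4/28) + 5·(5/28) = 22/7.
E[S | R ≥ 5] = (22/7) / (19/28) = 88/19.

88/19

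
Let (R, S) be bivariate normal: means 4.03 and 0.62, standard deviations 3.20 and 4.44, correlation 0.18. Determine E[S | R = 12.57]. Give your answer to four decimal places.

The regression of S on R has slope ρ·σ_S/σ_R and passes through (μ_R, μ_S).
E[S | R=12.57] = 0.62 + (0.18)·(4.44/3.20)·(12.57 − (4.03)) = 0.62 + (0.24975)·(8.54) = 2.7529.

2.7529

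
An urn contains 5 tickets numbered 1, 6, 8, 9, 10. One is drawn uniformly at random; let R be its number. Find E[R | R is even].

8

P(R is even) = 3/5.
Σ over the event: 6·1/5 + 8·1/5 + 10·1/5 = 24/5.
E[R | R is even] = (24/5) / (3/5) = 8.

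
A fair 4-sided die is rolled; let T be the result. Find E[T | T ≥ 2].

3

Given T ≥ 2, T is equally likely to be any of {2, 3, 4}.
E[T | T ≥ 2] = (2 + 3 + 4) / 3 = 3.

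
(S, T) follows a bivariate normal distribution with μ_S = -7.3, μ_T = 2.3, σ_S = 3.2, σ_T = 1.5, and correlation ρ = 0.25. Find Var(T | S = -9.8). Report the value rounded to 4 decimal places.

2.1094

For a bivariate normal, Var(T | S=x) = σ_T²(1 − ρ²).
Var(T | S=-9.8) = (1.5)²·(1 − (0.25)²) = 2.25·0.9375 = 2.1094.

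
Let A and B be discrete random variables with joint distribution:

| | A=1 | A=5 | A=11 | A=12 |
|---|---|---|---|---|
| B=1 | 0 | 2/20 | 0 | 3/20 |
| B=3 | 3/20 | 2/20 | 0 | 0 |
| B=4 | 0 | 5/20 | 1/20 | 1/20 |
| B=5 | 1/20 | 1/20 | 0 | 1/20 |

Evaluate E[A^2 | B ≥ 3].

613/15

P(B ≥ 3) = 3/4.
Σ A^2·P over the event = 1·(3/20) + 1·(1/20) + 25·(2/20) + 25·(5/20) + 25·(1/20) + 121·(1/20) + 144·(1/20) + 144·(1/20) = 613/20.
E[A^2 | B ≥ 3] = (613/20) / (3/4) = 613/15.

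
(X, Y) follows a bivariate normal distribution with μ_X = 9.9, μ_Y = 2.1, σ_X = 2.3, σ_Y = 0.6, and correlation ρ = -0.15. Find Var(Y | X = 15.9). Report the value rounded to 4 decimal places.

Var(Y | X=x) = (1 − ρ²)·σ_Y².
Var(Y | X=15.9) = (0.6)²·(1 − (-0.15)²) = 0.36·0.9775 = 0.3519.

0.3519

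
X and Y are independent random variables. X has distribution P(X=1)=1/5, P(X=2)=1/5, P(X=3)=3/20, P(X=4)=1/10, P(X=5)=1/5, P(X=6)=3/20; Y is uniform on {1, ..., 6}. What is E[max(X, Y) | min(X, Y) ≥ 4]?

148/27

P(min(X, Y) ≥ 4) = 9/40.
Summing max(X,Y)·P(x,y) over outcomes with min(X, Y) ≥ 4 gives 37/30.
E[max(X, Y) | min(X, Y) ≥ 4] = (37/30) / (9/40) = 148/27.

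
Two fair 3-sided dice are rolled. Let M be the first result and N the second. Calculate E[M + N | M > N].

Outcomes with M > N: (2,1), (3,1), (3,2), each with probability 1/9.
E[M + N | M > N] = (3 + 4 + 5) / 3 = 4.

4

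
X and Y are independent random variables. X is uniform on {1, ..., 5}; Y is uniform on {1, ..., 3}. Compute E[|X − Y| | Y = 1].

Outcomes with Y = 1: (1,1), (2,1), (3,1), (4,1), (5,1), each with probability 1/15.
E[|X − Y| | Y = 1] = (0 + 1 + 2 + 3 + 4) / 5 = 2.

2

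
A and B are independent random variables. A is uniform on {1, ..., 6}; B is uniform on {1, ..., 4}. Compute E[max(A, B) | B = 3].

4

Outcomes with B = 3: (1,3), (2,3), (3,3), (4,3), (5,3), (6,3), each with probability 1/24.
E[max(A, B) | B = 3] = (3 + 3 + 3 + 4 + 5 + 6) / 6 = 4.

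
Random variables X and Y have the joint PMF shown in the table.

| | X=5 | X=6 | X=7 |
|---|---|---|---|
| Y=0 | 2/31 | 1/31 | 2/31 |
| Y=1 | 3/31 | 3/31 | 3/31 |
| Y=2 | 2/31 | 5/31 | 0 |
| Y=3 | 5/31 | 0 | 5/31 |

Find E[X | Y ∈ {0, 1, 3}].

P(Y ∈ {0, 1, 3}) = 24/31.
Σ X·P over the event = 5·(2/31) + 5·(3/31) + 5·(5/31) + 6·(1/31) + 6·(3/31) + 7·(2/31) + 7·(3/31) + 7·(5/31) = 144/31.
E[X | Y ∈ {0, 1, 3}] = (144/31) / (24/31) = 6.

6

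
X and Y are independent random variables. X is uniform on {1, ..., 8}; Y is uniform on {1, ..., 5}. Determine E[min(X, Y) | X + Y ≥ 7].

78/25

P(X + Y ≥ 7) = 5/8.
Summing min(X,Y)·P(x,y) over outcomes with X + Y ≥ 7 gives 39/20.
E[min(X, Y) | X + Y ≥ 7] = (39/20) / (5/8) = 78/25.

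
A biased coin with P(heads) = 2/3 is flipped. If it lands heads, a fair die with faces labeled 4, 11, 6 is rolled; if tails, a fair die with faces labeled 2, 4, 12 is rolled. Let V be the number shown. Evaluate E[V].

E[V | heads] = (4+11+6)/3 = 7.
E[V | tails] = (2+4+12)/3 = 6.
E[V] = (2/3)·(7) + (1/3)·(6) = 20/3.

20/3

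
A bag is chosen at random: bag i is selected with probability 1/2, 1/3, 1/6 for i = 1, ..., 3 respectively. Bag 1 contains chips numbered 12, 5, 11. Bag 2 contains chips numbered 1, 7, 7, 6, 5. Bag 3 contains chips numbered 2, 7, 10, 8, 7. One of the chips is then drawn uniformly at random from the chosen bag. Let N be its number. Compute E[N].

E[N | bag 1] = (12+5+11)/3 = 28/3.
E[N | bag 2] = (1+7+7+6+5)/5 = 26/5.
E[N | bag 3] = (2+7+10+8+7)/5 = 34/5.
E[N] = (1/2)·(28/3) + (1/3)·(26/5) + (1/6)·(34/5) = 113/15.

113/15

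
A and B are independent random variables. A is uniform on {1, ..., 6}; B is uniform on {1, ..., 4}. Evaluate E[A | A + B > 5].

32/7

P(A + B > 5) = 7/12.
Summing A·P(x,y) over outcomes with A + B > 5 gives 8/3.
E[A | A + B > 5] = (8/3) / (7/12) = 32/7.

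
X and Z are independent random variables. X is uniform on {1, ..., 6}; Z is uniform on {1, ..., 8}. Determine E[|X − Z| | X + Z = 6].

Outcomes with X + Z = 6: (1,5), (2,4), (3,3), (4,2), (5,1), each with probability 1/48.
E[|X − Z| | X + Z = 6] = (4 + 2 + 0 + 2 + 4) / 5 = 12/5.

12/5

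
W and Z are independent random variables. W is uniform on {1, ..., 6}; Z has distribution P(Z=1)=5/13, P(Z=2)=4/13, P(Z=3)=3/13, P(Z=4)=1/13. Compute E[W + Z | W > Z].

80/13

P(W > Z) = 2/3.
Summing (W+Z)·P(x,y) over outcomes with W > Z gives 160/39.
E[W + Z | W > Z] = (160/39) / (2/3) = 80/13.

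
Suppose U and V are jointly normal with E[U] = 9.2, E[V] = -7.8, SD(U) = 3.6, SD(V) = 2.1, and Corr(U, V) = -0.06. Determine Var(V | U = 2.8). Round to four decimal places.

For a bivariate normal, Var(V | U=x) = σ_V²(1 − ρ²).
Var(V | U=2.8) = (2.1)²·(1 − (-0.06)²) = 4.41·0.9964 = 4.3941.

4.3941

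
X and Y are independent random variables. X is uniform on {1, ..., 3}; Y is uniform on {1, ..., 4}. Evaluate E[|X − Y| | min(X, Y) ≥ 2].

Outcomes with min(X, Y) ≥ 2: (2,2), (2,3), (2,4), (3,2), (3,3), (3,4), each with probability 1/12.
E[|X − Y| | min(X, Y) ≥ 2] = (0 + 1 + 2 + 1 + 0 + 1) / 6 = 5/6.

5/6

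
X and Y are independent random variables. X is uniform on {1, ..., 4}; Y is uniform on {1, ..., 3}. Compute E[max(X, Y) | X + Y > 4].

P(X + Y > 4) = 1/2.
Summing max(X,Y)·P(x,y) over outcomes with X + Y > 4 gives 7/4.
E[max(X, Y) | X + Y > 4] = (7/4) / (1/2) = 7/2.

7/2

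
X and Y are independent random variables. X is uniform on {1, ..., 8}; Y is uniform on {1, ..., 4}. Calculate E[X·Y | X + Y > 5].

P(X + Y > 5) = 11/16.
Summing XY·P(x,y) over outcomes with X + Y > 5 gives 325/32.
E[X·Y | X + Y > 5] = (325/32) / (11/16) = 325/22.

325/22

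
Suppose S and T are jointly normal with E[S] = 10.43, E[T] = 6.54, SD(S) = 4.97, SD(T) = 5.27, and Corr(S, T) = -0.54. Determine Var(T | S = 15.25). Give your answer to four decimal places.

The conditional variance in a bivariate normal is σ_T²(1 − ρ²), independent of x.
Var(T | S=15.25) = (5.27)²·(1 − (-0.54)²) = 27.7729·0.7084 = 19.6743.

19.6743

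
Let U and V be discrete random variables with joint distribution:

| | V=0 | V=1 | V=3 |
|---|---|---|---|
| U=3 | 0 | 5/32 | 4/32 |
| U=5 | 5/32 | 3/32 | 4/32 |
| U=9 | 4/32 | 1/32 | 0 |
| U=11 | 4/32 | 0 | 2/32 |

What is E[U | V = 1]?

P(V = 1) = 9/32.
Σ U·P over the event = 3·(5/32) + 5·(3/32) + 9·(1/32) = 39/32.
E[U | V = 1] = (39/32) / (9/32) = 13/3.

13/3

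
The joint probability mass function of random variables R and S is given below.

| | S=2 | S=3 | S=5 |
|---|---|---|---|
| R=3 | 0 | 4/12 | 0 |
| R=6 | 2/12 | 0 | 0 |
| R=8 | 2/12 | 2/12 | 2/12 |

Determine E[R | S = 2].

7

P(S = 2) = 1/3.
Σ R·P over the event = 6·(2/12) + 8·(2/12) = 7/3.
E[R | S = 2] = (7/3) / (1/3) = 7.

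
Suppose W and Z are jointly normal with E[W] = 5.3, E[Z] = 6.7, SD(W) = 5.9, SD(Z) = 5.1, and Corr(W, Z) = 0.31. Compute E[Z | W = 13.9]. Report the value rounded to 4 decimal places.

9.0045

The regression of Z on W has slope ρ·σ_Z/σ_W and passes through (μ_W, μ_Z).
E[Z | W=13.9] = 6.7 + (0.31)·(5.1/5.9)·(13.9 − (5.3)) = 6.7 + (0.26797)·(8.6) = 9.0045.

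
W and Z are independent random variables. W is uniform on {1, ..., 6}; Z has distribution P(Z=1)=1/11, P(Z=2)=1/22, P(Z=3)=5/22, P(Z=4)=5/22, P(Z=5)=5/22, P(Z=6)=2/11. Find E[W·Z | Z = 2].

7

P(Z = 2) = 1/22.
Summing WZ·P(x,y) over outcomes with Z = 2 gives 7/22.
E[W·Z | Z = 2] = (7/22) / (1/22) = 7.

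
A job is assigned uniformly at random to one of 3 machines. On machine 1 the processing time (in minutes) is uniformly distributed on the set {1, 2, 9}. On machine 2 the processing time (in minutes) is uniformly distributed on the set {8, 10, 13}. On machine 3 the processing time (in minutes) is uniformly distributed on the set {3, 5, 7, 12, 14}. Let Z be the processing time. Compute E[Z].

E[Z | machine 1] = (1+2+9)/3 = 4.
E[Z | machine 2] = (8+10+13)/3 = 31/3.
E[Z | machine 3] = (3+5+7+12+14)/5 = 41/5.
By the law of total expectation,
E[Z] = (1/3)·(4) + (1/3)·(31/3) + (1/3)·(41/5) = 338/45.

338/45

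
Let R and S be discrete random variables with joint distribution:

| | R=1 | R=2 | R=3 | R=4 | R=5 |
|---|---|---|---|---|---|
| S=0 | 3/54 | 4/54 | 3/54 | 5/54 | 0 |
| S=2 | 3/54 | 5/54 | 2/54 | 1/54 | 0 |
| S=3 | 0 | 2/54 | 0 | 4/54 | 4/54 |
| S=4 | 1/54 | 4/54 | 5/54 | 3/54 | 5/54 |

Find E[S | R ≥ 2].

114/47

P(R ≥ 2) = 47/54.
Summing S·P(R=x,S=y) over the conditioning event gives 19/9.
E[S | R ≥ 2] = (19/9) / (47/54) = 114/47.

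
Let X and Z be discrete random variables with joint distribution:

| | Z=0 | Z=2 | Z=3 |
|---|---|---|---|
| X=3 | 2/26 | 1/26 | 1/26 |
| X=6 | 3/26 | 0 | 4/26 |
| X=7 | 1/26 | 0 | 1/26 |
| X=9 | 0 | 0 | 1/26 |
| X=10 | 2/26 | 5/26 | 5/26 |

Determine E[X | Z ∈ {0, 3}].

P(Z ∈ {0, 3}) = 10/13.
Summing X·P(X=x,Z=y) over the conditioning event gives 72/13.
E[X | Z ∈ {0, 3}] = (72/13) / (10/13) = 36/5.

36/5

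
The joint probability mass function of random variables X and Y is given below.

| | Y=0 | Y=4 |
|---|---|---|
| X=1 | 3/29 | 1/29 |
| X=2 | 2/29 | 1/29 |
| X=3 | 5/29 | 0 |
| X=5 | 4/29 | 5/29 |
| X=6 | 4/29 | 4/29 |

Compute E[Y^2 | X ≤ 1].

P(X ≤ 1) = 4/29.
Σ Y^2·P over the event = 0·(3/29) + 16·(1/29) = 16/29.
E[Y^2 | X ≤ 1] = (16/29) / (4/29) = 4.

4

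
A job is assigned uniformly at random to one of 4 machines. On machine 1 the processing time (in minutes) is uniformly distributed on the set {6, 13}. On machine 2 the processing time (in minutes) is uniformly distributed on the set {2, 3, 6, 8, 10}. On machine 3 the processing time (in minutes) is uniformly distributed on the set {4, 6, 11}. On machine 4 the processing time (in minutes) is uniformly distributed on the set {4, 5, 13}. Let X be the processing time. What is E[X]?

889/120

E[X | machine 1] = (6+13)/2 = 19/2.
E[X | machine 2] = (2+3+6+8+10)/5 = 29/5.
E[X | machine 3] = (4+6+11)/3 = 7.
E[X | machine 4] = (4+5+13)/3 = 22/3.
E[X] = (1/4)·(19/2) + (1/4)·(29/5) + (1/4)·(7) + (1/4)·(22/3) = 889/120.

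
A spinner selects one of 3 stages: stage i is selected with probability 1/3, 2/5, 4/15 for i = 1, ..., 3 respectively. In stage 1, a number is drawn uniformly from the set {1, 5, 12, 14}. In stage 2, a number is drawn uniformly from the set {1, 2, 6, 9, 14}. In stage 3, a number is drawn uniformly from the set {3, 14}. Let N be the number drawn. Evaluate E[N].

562/75

E[N | stage 1] = (1+5+12+14)/4 = 8.
E[N | stage 2] = (1+2+6+9+14)/5 = 32/5.
E[N | stage 3] = (3+14)/2 = 17/2.
By the law of total expectation,
E[N] = (1/3)·(8) + (2/5)·(32/5) + (4/15)·(17/2) = 562/75.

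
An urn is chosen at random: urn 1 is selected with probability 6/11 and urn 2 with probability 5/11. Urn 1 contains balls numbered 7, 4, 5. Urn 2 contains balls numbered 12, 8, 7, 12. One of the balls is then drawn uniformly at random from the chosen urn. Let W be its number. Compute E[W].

E[W | urn 1] = (7+4+5)/3 = 16/3.
E[W | urn 2] = (12+8+7+12)/4 = 39/4.
E[W] = (6/11)·(16/3) + (5/11)·(39/4) = 323/44.

323/44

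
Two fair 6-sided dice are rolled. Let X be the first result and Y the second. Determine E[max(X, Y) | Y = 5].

Outcomes with Y = 5: (1,5), (2,5), (3,5), (4,5), (5,5), (6,5), each with probability 1/36.
E[max(X, Y) | Y = 5] = (5 + 5 + 5 + 5 + 5 + 6) / 6 = 31/6.

31/6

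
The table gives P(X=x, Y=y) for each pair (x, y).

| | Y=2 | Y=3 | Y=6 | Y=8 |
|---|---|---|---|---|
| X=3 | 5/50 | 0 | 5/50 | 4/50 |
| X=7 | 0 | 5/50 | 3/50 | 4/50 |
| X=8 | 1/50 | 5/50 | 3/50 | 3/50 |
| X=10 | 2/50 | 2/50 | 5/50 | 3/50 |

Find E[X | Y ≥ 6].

P(Y ≥ 6) = 3/5.
Σ X·P over the event = 3·(5/50) + 3·(4/50) + 7·(3/50) + 7·(4/50) + 8·(3/50) + 8·(3/50) + 10·(5/50) + 10·(3/50) = 102/25.
E[X | Y ≥ 6] = (102/25) / (3/5) = 34/5.

34/5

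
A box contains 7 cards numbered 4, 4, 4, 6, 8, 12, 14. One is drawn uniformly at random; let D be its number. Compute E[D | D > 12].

14

P(D > 12) = 1/7.
Σ over the event: 14·1/7 = 2.
E[D | D > 12] = (2) / (1/7) = 14.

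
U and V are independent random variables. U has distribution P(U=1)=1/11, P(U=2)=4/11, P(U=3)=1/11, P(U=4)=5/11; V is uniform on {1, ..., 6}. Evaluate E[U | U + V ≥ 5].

85/27

P(U + V ≥ 5) = 9/11.
Summing U·P(x,y) over outcomes with U + V ≥ 5 gives 85/33.
E[U | U + V ≥ 5] = (85/33) / (9/11) = 85/27.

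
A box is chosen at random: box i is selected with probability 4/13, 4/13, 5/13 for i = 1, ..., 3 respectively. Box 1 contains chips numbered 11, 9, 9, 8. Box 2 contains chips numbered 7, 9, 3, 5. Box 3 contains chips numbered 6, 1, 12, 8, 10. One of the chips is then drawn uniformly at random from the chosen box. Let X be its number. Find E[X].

E[X | box 1] = (11+9+9+8)/4 = 37/4.
E[X | box 2] = (7+9+3+5)/4 = 6.
E[X | box 3] = (6+1+12+8+10)/5 = 37/5.
E[X] = (4/13)·(37/4) + (4/13)·(6) + (5/13)·(37/5) = 98/13.

98/13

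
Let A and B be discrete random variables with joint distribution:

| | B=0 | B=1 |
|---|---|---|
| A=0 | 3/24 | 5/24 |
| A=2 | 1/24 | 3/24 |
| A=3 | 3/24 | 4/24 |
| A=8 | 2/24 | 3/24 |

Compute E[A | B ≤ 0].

3

P(B ≤ 0) = 3/8.
Σ A·P over the event = 0·(3/24) + 2·(1/24) + 3·(3/24) + 8·(2/24) = 9/8.
E[A | B ≤ 0] = (9/8) / (3/8) = 3.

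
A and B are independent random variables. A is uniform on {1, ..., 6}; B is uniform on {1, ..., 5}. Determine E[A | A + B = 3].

3/2

P(A + B = 3) = 1/15.
Summing A·P(x,y) over outcomes with A + B = 3 gives 1/10.
E[A | A + B = 3] = (1/10) / (1/15) = 3/2.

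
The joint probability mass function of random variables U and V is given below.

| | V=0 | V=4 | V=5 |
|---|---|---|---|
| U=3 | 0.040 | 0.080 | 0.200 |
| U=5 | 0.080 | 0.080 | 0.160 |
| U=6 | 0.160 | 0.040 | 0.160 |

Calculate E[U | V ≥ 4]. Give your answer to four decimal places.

4.5000

P(V ≥ 4) = 0.720.
Σ U·P over the event = 3·(0.080) + 3·(0.200) + 5·(0.080) + 5·(0.160) + 6·(0.040) + 6·(0.160) = 3.240.
E[U | V ≥ 4] = (3.240) / (0.720) = 4.5000.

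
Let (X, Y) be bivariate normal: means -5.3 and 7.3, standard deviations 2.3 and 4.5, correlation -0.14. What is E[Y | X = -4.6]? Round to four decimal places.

For a bivariate normal, E[Y | X=x] = μ_Y + ρ·(σ_Y/σ_X)·(x − μ_X).
E[Y | X=-4.6] = 7.3 + (-0.14)·(4.5/2.3)·(-4.6 − (-5.3)) = 7.3 + (-0.27391)·(0.7) = 7.1083.

7.1083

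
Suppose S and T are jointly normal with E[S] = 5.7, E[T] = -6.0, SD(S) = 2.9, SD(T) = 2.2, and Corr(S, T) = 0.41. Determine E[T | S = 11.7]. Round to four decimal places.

E[T | S=x] = μ_T + ρ(σ_T/σ_S)(x − μ_S) for jointly normal variables.
E[T | S=11.7] = -6.0 + (0.41)·(2.2/2.9)·(11.7 − (5.7)) = -6.0 + (0.31103)·(6) = -4.1338.

-4.1338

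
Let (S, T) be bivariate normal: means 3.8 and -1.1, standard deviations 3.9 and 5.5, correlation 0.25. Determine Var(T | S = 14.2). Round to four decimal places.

The conditional variance in a bivariate normal is σ_T²(1 − ρ²), independent of x.
Var(T | S=14.2) = (5.5)²·(1 − (0.25)²) = 30.25·0.9375 = 28.3594.

28.3594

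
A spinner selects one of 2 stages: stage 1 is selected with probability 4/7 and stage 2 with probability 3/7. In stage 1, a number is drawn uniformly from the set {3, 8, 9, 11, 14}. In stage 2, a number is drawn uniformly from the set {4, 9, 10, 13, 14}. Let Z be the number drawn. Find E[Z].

66/7

E[Z | stage 1] = (3+8+9+11+14)/5 = 9.
E[Z | stage 2] = (4+9+10+13+14)/5 = 10.
E[Z] = (4/7)·(9) + (3/7)·(10) = 66/7.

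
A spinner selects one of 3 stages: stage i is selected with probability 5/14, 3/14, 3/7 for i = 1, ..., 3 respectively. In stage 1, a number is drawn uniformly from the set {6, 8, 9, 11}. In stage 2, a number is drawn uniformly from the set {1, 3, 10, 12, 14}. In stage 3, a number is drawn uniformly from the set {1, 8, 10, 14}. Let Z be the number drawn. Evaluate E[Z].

E[Z | stage 1] = (6+8+9+11)/4 = 17/2.
E[Z | stage 2] = (1+3+10+12+14)/5 = 8.
E[Z | stage 3] = (1+8+10+14)/4 = 33/4.
By the law of total expectation,
E[Z] = (5/14)·(17/2) + (3/14)·(8) + (3/7)·(33/4) = 58/7.

58/7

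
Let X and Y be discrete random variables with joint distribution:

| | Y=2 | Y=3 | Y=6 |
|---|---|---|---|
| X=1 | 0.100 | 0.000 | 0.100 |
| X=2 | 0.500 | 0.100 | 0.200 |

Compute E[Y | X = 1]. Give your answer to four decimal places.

4.0000

P(X = 1) = 0.200.
Σ Y·P over the event = 2·(0.100) + 6·(0.100) = 0.800.
E[Y | X = 1] = (0.800) / (0.200) = 4.0000.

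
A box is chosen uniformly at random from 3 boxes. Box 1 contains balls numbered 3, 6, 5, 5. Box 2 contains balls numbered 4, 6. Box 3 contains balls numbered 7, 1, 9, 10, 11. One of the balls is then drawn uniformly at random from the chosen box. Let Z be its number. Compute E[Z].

E[Z | box 1] = (3+6+5+5)/4 = 19/4.
E[Z | box 2] = (4+6)/2 = 5.
E[Z | box 3] = (7+1+9+10+11)/5 = 38/5.
By the law of total expectation,
E[Z] = (1/3)·(19/4) + (1/3)·(5) + (1/3)·(38/5) = 347/60.

347/60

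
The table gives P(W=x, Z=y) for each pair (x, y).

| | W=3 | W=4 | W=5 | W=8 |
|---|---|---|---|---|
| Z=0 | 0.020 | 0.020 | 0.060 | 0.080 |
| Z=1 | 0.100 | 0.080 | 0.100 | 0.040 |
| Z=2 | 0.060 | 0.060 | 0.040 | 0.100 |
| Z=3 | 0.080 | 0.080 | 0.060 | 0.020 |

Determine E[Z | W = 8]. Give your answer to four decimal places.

1.2500

P(W = 8) = 0.240.
Σ Z·P over the event = 0·(0.080) + 1·(0.040) + 2·(0.100) + 3·(0.020) = 0.300.
E[Z | W = 8] = (0.300) / (0.240) = 1.2500.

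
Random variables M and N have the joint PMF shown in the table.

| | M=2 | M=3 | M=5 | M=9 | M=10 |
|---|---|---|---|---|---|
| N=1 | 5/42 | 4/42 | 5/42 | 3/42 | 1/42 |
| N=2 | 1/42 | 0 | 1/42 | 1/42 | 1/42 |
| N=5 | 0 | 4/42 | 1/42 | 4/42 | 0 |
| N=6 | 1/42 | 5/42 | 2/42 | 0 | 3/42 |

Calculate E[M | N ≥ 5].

11/2

P(N ≥ 5) = 10/21.
Summing M·P(M=x,N=y) over the conditioning event gives 55/21.
E[M | N ≥ 5] = (55/21) / (10/21) = 11/2.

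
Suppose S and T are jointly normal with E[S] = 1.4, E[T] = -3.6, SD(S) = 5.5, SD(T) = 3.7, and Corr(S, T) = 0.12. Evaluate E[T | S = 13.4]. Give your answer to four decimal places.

-2.6313

E[T | S=x] = μ_T + ρ(σ_T/σ_S)(x − μ_S) for jointly normal variables.
E[T | S=13.4] = -3.6 + (0.12)·(3.7/5.5)·(13.4 − (1.4)) = -3.6 + (0.080727)·(12) = -2.6313.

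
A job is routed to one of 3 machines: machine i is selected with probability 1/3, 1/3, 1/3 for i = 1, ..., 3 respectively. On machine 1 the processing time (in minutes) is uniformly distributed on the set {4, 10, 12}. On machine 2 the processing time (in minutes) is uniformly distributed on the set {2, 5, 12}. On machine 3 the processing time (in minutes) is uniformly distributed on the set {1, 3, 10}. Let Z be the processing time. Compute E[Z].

59/9

E[Z | machine 1] = (4+10+12)/3 = 26/3.
E[Z | machine 2] = (2+5+12)/3 = 19/3.
E[Z | machine 3] = (1+3+10)/3 = 14/3.
By the law of total expectation,
E[Z] = (1/3)·(26/3) + (1/3)·(19/3) + (1/3)·(14/3) = 59/9.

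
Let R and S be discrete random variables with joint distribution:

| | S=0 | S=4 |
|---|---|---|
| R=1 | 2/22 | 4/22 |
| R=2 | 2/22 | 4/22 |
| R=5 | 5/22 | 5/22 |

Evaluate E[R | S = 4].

37/13

P(S = 4) = 13/22.
Σ R·P over the event = 1·(4/22) + 2·(4/22) + 5·(5/22) = 37/22.
E[R | S = 4] = (37/22) / (13/22) = 37/13.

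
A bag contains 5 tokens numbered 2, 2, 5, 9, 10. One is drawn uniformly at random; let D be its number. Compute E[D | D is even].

P(D is even) = 3/5.
Σ over the event: 2·2/5 + 10·1/5 = 14/5.
E[D | D is even] = (14/5) / (3/5) = 14/3.

14/3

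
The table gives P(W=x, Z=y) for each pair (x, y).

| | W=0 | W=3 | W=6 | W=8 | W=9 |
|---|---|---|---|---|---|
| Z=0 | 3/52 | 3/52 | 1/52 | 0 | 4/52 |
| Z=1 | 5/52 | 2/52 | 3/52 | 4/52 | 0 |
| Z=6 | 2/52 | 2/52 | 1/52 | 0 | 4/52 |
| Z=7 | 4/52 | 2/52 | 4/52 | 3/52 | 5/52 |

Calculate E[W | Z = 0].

P(Z = 0) = 11/52.
Σ W·P over the event = 0·(3/52) + 3·(3/52) + 6·(1/52) + 9·(4/52) = 51/52.
E[W | Z = 0] = (51/52) / (11/52) = 51/11.

51/11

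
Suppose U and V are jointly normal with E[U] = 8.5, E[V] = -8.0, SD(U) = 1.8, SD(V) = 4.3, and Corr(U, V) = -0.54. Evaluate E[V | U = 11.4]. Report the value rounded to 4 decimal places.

-11.7410

E[V | U=x] = μ_V + ρ(σ_V/σ_U)(x − μ_U) for jointly normal variables.
E[V | U=11.4] = -8.0 + (-0.54)·(4.3/1.8)·(11.4 − (8.5)) = -8.0 + (-1.29)·(2.9) = -11.7410.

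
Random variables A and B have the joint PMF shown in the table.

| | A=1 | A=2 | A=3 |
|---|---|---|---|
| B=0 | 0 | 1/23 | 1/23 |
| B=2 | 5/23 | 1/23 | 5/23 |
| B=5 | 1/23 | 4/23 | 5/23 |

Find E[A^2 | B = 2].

P(B = 2) = 11/23.
Summing A^2·P(A=x,B=y) over the conditioning event gives 54/23.
E[A^2 | B = 2] = (54/23) / (11/23) = 54/11.

54/11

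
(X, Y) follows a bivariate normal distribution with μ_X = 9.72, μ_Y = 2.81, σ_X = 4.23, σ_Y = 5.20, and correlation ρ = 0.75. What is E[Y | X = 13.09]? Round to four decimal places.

For a bivariate normal, E[Y | X=x] = μ_Y + ρ·(σ_Y/σ_X)·(x − μ_X).
E[Y | X=13.09] = 2.81 + (0.75)·(5.20/4.23)·(13.09 − (9.72)) = 2.81 + (0.92199)·(3.37) = 5.9171.

5.9171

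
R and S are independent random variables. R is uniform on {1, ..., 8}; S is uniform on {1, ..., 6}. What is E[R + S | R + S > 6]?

314/33

P(R + S > 6) = 11/16.
Summing (R+S)·P(x,y) over outcomes with R + S > 6 gives 157/24.
E[R + S | R + S > 6] = (157/24) / (11/16) = 314/33.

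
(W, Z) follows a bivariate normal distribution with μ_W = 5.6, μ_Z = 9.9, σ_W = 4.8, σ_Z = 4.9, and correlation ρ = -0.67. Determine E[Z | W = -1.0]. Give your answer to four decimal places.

For a bivariate normal, E[Z | W=x] = μ_Z + ρ·(σ_Z/σ_W)·(x − μ_W).
E[Z | W=-1.0] = 9.9 + (-0.67)·(4.9/4.8)·(-1.0 − (5.6)) = 9.9 + (-0.68396)·(-6.6) = 14.4141.

14.4141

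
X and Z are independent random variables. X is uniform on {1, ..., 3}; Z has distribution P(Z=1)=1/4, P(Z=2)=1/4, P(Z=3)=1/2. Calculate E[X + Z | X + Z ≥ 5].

27/5

P(X + Z ≥ 5) = 5/12.
Summing (X+Z)·P(x,y) over outcomes with X + Z ≥ 5 gives 9/4.
E[X + Z | X + Z ≥ 5] = (9/4) / (5/12) = 27/5.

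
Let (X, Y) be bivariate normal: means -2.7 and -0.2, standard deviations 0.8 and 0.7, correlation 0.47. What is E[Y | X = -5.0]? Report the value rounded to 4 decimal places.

The regression of Y on X has slope ρ·σ_Y/σ_X and passes through (μ_X, μ_Y).
E[Y | X=-5.0] = -0.2 + (0.47)·(0.7/0.8)·(-5.0 − (-2.7)) = -0.2 + (0.41125)·(-2.3) = -1.1459.

-1.1459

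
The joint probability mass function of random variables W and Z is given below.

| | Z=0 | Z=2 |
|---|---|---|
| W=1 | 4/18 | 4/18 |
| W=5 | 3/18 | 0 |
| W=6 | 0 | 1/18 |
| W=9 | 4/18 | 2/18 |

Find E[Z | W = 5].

P(W = 5) = 1/6.
Σ Z·P over the event = 0·(3/18) = 0.
E[Z | W = 5] = (0) / (1/6) = 0.

0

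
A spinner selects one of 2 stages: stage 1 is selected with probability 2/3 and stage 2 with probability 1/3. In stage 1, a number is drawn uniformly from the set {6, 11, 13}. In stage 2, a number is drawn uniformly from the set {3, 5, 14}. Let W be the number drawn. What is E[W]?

E[W | stage 1] = (6+11+13)/3 = 10.
E[W | stage 2] = (3+5+14)/3 = 22/3.
E[W] = (2/3)·(10) + (1/3)·(22/3) = 82/9.

82/9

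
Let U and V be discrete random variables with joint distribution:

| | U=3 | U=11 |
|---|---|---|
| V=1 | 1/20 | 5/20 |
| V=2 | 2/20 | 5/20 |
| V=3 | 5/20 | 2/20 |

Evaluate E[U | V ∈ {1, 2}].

P(V ∈ {1, 2}) = 13/20.
Σ U·P over the event = 3·(1/20) + 3·(2/20) + 11·(5/20) + 11·(5/20) = 119/20.
E[U | V ∈ {1, 2}] = (119/20) / (13/20) = 119/13.

119/13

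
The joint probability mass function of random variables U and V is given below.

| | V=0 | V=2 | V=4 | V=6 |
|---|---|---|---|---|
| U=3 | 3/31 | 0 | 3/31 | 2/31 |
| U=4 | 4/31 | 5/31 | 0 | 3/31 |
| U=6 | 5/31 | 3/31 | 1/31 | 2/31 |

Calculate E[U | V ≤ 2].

93/20

P(V ≤ 2) = 20/31.
Σ U·P over the event = 3·(3/31) + 4·(4/31) + 4·(5/31) + 6·(5/31) + 6·(3/31) = 3.
E[U | V ≤ 2] = (3) / (20/31) = 93/20.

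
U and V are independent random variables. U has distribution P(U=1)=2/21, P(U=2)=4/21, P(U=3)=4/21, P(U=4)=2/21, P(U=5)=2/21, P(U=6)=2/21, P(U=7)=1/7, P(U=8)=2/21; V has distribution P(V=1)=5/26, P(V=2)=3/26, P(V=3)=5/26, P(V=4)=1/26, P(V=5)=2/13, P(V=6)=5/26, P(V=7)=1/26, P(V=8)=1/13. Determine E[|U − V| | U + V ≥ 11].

88/43

P(U + V ≥ 11) = 43/182.
Summing |U−V|·P(x,y) over outcomes with U + V ≥ 11 gives 44/91.
E[|U − V| | U + V ≥ 11] = (44/91) / (43/182) = 88/43.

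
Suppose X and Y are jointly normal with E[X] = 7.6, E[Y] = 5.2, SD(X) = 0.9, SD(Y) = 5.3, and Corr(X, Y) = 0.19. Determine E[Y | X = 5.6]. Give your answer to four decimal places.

E[Y | X=x] = μ_Y + ρ(σ_Y/σ_X)(x − μ_X) for jointly normal variables.
E[Y | X=5.6] = 5.2 + (0.19)·(5.3/0.9)·(5.6 − (7.6)) = 5.2 + (1.1189)·(-2) = 2.9622.

2.9622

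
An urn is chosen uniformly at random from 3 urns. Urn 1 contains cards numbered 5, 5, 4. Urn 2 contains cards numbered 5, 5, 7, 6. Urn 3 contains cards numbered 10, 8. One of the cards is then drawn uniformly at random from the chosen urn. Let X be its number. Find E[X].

233/36

E[X | urn 1] = (5+5+4)/3 = 14/3.
E[X | urn 2] = (5+5+7+6)/4 = 23/4.
E[X | urn 3] = (10+8)/2 = 9.
By the law of total expectation,
E[X] = (1/3)·(14/3) + (1/3)·(23/4) + (1/3)·(9) = 233/36.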